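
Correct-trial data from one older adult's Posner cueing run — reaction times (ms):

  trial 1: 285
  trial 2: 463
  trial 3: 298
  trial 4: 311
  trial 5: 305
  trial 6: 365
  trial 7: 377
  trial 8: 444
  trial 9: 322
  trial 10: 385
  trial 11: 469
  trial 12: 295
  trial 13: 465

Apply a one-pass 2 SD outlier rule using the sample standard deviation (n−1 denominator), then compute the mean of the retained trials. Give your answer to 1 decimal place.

368.0 ms

n = 13, ΣRT = 4784, M = 368.000
Σ(x−M)² = 61242.00; s = √(61242.00/12) = 71.439
Cutoffs: 368.000 ± 2·71.439 → [225.1, 510.9]
No RTs fall outside the cutoffs; all 13 retained. Mean = 4784/13 = 368.000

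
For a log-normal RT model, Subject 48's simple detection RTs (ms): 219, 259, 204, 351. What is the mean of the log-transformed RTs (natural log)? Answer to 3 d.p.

5.531

ln(RT): 5.3891, 5.5568, 5.3181, 5.8608
Σ ln(RT) = 22.1248
Mean = 22.1248/4 = 5.53120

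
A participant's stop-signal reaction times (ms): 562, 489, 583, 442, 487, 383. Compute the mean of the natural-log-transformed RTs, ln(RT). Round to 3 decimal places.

ln(RT): 6.3315, 6.1924, 6.3682, 6.0913, 6.1883, 5.9480
Σ ln(RT) = 37.1197
Mean = 37.1197/6 = 6.18661

6.187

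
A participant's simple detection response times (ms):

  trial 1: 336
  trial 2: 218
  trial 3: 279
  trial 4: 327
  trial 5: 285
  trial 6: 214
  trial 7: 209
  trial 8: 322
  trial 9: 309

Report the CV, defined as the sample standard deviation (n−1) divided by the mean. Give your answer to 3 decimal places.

0.185

n = 9, Σ = 2499, M = 277.6667
Σ(x−M)² = 21168.000; s = √(21168.000/8) = 51.4393
CV = 51.4393 / 277.6667 = 0.18526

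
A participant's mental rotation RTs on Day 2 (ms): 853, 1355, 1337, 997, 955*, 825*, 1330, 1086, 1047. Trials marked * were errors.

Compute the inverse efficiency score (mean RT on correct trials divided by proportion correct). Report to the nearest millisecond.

1470 ms

Correct trials (n=7): 853, 1355, 1337, 997, 1330, 1086, 1047
Mean correct RT = 8005/7 = 1143.5714 ms
Proportion correct = 7/9
IES = 1143.5714 / (7/9) = 1470.306 ms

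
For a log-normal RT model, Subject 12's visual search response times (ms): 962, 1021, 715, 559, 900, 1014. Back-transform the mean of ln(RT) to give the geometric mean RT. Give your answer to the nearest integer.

843 ms

ln(RT): 6.8690, 6.9285, 6.5723, 6.3261, 6.8024, 6.9217
Mean ln(RT) = 40.4200/6 = 6.73667
Geometric mean = exp(6.73667) = 842.75 ms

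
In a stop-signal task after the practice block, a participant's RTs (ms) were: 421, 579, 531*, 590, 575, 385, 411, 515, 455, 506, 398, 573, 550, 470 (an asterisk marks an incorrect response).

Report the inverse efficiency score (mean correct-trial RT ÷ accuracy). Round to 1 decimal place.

Correct trials (n=13): 421, 579, 590, 575, 385, 411, 515, 455, 506, 398, 573, 550, 470
Mean correct RT = 6428/13 = 494.4615 ms
Proportion correct = 13/14
IES = 494.4615 / (13/14) = 532.497 ms

532.5 ms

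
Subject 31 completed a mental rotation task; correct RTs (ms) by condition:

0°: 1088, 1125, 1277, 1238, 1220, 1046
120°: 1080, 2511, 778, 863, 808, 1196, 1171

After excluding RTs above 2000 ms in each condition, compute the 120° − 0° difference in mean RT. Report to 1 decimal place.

120°: exclude 2511
M(0°) = 6994/6 = 1165.667
M(120°) = 5896/6 = 982.667
Difference = 982.667 − 1165.667 = -183.000 ms

-183.0 ms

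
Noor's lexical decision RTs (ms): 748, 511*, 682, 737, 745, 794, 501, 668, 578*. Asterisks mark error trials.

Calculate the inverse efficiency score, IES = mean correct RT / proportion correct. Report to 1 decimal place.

895.4 ms

Correct trials (n=7): 748, 682, 737, 745, 794, 501, 668
Mean correct RT = 4875/7 = 696.4286 ms
Proportion correct = 7/9
IES = 696.4286 / (7/9) = 895.408 ms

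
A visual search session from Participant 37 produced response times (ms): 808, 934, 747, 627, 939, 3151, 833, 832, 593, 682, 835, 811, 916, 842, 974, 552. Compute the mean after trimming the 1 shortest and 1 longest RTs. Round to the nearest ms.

Sorted: 552, 593, 627, 682, 747, 808, 811, 832, 833, 835, 842, 916, 934, 939, 974, 3151
Drop lowest 1 (552) and highest 1 (3151)
Remaining (n=14): Σ = 11373, mean = 11373/14 = 812.357

812 ms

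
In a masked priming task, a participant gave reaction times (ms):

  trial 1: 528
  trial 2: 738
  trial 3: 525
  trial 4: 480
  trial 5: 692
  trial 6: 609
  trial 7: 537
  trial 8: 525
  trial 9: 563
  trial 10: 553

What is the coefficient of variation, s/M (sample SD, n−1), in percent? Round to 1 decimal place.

14.2%

n = 10, Σ = 5750, M = 575.0000
Σ(x−M)² = 59720.000; s = √(59720.000/9) = 81.4589
CV = 81.4589 / 575.0000 = 0.14167 = 14.167%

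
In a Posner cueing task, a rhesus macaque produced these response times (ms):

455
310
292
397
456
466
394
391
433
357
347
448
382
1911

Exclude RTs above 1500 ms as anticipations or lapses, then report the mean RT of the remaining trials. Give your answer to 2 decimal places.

394.46 ms

Excluded: 1911
Retained (n=13): Σ = 5128
Mean = 5128/13 = 394.4615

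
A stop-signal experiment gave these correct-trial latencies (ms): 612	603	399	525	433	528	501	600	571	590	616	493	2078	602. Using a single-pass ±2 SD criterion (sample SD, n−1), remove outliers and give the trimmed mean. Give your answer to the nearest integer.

544 ms

n = 14, ΣRT = 9151, M = 653.643
Σ(x−M)² = 2245901.21; s = √(2245901.21/13) = 415.646
Cutoffs: 653.643 ± 2·415.646 → [-177.6, 1484.9]
Outside: 2078 → excluded.
Retained (n=13): Σ = 7073, mean = 7073/13 = 544.077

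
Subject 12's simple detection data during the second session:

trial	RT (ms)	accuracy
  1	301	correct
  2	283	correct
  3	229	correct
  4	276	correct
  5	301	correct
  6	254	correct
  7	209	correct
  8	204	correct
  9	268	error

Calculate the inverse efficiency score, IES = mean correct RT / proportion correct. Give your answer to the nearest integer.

289 ms

Correct trials (n=8): 301, 283, 229, 276, 301, 254, 209, 204
Mean correct RT = 2057/8 = 257.1250 ms
Proportion correct = 8/9
IES = 257.1250 / (8/9) = 289.266 ms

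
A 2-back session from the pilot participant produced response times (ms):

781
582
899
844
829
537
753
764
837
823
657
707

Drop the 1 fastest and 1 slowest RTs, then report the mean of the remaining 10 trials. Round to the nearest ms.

758 ms

Sorted: 537, 582, 657, 707, 753, 764, 781, 823, 829, 837, 844, 899
Drop lowest 1 (537) and highest 1 (899)
Remaining (n=10): Σ = 7577, mean = 7577/10 = 757.700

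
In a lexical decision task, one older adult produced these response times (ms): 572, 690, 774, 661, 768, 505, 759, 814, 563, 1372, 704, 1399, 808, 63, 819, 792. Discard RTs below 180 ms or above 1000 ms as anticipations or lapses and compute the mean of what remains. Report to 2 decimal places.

Excluded: 63, 1372, 1399
Retained (n=13): Σ = 9229
Mean = 9229/13 = 709.9231

709.92 ms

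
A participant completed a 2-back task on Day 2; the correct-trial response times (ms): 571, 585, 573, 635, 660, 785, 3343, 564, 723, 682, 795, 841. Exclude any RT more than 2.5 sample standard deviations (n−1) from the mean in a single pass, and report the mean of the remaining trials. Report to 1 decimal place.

n = 12, ΣRT = 10757, M = 896.417
Σ(x−M)² = 6629794.92; s = √(6629794.92/11) = 776.343
Cutoffs: 896.417 ± 2.5·776.343 → [-1044.4, 2837.3]
Outside: 3343 → excluded.
Retained (n=11): Σ = 7414, mean = 7414/11 = 674.000

674.0 ms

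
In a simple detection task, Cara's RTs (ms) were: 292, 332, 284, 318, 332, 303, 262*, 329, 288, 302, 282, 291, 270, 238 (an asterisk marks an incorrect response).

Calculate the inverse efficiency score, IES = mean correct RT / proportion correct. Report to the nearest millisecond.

Correct trials (n=13): 292, 332, 284, 318, 332, 303, 329, 288, 302, 282, 291, 270, 238
Mean correct RT = 3861/13 = 297.0000 ms
Proportion correct = 13/14
IES = 297.0000 / (13/14) = 319.846 ms

320 ms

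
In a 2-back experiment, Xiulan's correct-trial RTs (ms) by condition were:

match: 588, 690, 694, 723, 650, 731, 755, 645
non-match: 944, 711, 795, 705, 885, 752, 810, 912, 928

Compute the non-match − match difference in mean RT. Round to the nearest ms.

142 ms

M(match) = 5476/8 = 684.500
M(non-match) = 7442/9 = 826.889
Difference = 826.889 − 684.500 = 142.389 ms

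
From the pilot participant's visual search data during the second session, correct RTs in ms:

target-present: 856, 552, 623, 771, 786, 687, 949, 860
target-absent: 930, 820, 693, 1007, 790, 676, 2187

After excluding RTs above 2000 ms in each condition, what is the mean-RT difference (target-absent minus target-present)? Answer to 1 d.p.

58.8 ms

target-absent: exclude 2187
M(target-present) = 6084/8 = 760.500
M(target-absent) = 4916/6 = 819.333
Difference = 819.333 − 760.500 = 58.833 ms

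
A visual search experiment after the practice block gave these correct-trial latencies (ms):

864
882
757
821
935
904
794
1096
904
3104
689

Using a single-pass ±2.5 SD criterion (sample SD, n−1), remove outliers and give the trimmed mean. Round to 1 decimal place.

864.6 ms

n = 11, ΣRT = 11750, M = 1068.182
Σ(x−M)² = 4670219.64; s = √(4670219.64/10) = 683.390
Cutoffs: 1068.182 ± 2.5·683.390 → [-640.3, 2776.7]
Outside: 3104 → excluded.
Retained (n=10): Σ = 8646, mean = 8646/10 = 864.600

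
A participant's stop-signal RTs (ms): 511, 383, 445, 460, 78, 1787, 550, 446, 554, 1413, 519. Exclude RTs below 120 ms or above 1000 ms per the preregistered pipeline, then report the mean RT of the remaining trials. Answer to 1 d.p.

Excluded: 78, 1413, 1787
Retained (n=8): Σ = 3868
Mean = 3868/8 = 483.5000

483.5 ms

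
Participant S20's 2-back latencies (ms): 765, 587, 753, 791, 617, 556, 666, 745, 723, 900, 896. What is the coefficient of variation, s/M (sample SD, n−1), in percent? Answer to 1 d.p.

n = 11, Σ = 7999, M = 727.1818
Σ(x−M)² = 129707.636; s = √(129707.636/10) = 113.8893
CV = 113.8893 / 727.1818 = 0.15662 = 15.662%

15.7%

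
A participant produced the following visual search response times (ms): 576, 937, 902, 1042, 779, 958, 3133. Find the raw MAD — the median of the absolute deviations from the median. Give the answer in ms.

Sorted: 576, 779, 902, 937, 958, 1042, 3133 → median = 937
|x − 937|: 361, 0, 35, 105, 158, 21, 2196
Sorted deviations: 0, 21, 35, 105, 158, 361, 2196 → MAD = 105

105 ms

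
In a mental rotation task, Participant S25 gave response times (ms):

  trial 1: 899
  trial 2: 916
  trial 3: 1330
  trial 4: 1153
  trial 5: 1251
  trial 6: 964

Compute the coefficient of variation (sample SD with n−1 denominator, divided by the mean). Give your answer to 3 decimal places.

n = 6, Σ = 6513, M = 1085.5000
Σ(x−M)² = 170001.500; s = √(170001.500/5) = 184.3917
CV = 184.3917 / 1085.5000 = 0.16987

0.170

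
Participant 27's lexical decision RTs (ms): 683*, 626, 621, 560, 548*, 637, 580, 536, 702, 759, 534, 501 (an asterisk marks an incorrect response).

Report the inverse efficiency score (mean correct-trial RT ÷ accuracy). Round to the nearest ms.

727 ms

Correct trials (n=10): 626, 621, 560, 637, 580, 536, 702, 759, 534, 501
Mean correct RT = 6056/10 = 605.6000 ms
Proportion correct = 10/12
IES = 605.6000 / (10/12) = 726.720 ms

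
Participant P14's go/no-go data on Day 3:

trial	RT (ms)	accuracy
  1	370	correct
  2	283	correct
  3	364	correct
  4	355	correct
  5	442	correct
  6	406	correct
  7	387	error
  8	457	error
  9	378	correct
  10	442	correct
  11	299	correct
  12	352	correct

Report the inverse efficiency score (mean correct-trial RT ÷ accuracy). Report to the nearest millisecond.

Correct trials (n=10): 370, 283, 364, 355, 442, 406, 378, 442, 299, 352
Mean correct RT = 3691/10 = 369.1000 ms
Proportion correct = 10/12
IES = 369.1000 / (10/12) = 442.920 ms

443 ms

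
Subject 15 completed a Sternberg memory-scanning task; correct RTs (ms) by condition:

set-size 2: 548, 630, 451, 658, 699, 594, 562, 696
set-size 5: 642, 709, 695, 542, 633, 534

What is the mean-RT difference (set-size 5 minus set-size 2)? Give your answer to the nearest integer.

M(set-size 2) = 4838/8 = 604.750
M(set-size 5) = 3755/6 = 625.833
Difference = 625.833 − 604.750 = 21.083 ms

21 ms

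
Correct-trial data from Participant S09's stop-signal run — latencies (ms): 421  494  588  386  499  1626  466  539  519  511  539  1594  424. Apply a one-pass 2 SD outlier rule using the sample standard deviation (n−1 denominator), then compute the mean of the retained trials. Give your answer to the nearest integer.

490 ms

n = 13, ΣRT = 8606, M = 662.000
Σ(x−M)² = 2161014.00; s = √(2161014.00/12) = 424.364
Cutoffs: 662.000 ± 2·424.364 → [-186.7, 1510.7]
Outside: 1594, 1626 → excluded.
Retained (n=11): Σ = 5386, mean = 5386/11 = 489.636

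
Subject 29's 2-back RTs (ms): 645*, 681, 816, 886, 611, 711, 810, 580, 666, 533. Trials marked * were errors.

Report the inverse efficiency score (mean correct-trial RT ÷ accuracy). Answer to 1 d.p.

Correct trials (n=9): 681, 816, 886, 611, 711, 810, 580, 666, 533
Mean correct RT = 6294/9 = 699.3333 ms
Proportion correct = 9/10
IES = 699.3333 / (9/10) = 777.037 ms

777.0 ms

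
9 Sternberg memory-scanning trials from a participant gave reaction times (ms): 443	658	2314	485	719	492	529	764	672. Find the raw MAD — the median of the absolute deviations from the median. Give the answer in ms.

129 ms

Sorted: 443, 485, 492, 529, 658, 672, 719, 764, 2314 → median = 658
|x − 658|: 215, 0, 1656, 173, 61, 166, 129, 106, 14
Sorted deviations: 0, 14, 61, 106, 129, 166, 173, 215, 1656 → MAD = 129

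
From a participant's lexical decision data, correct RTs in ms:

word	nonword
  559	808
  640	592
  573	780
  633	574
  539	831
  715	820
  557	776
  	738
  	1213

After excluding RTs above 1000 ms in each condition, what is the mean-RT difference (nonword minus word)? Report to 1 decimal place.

nonword: exclude 1213
M(word) = 4216/7 = 602.286
M(nonword) = 5919/8 = 739.875
Difference = 739.875 − 602.286 = 137.589 ms

137.6 ms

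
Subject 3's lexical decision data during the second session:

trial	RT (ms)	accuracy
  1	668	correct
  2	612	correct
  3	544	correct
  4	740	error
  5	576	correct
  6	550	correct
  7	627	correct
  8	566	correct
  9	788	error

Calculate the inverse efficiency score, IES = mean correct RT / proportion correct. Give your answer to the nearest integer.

Correct trials (n=7): 668, 612, 544, 576, 550, 627, 566
Mean correct RT = 4143/7 = 591.8571 ms
Proportion correct = 7/9
IES = 591.8571 / (7/9) = 760.959 ms

761 ms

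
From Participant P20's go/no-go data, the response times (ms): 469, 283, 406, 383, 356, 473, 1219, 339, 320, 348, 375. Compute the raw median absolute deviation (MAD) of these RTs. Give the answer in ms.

Sorted: 283, 320, 339, 348, 356, 375, 383, 406, 469, 473, 1219 → median = 375
|x − 375|: 94, 92, 31, 8, 19, 98, 844, 36, 55, 27, 0
Sorted deviations: 0, 8, 19, 27, 31, 36, 55, 92, 94, 98, 844 → MAD = 36

36 ms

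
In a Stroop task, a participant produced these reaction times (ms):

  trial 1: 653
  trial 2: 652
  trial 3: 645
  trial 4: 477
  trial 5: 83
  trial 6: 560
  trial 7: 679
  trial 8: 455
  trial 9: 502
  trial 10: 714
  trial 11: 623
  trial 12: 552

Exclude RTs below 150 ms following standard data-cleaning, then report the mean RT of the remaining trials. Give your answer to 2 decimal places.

592.00 ms

Excluded: 83
Retained (n=11): Σ = 6512
Mean = 6512/11 = 592.0000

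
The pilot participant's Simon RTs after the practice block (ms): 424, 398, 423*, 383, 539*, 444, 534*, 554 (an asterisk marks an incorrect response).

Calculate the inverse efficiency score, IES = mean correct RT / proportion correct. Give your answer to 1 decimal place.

705.0 ms

Correct trials (n=5): 424, 398, 383, 444, 554
Mean correct RT = 2203/5 = 440.6000 ms
Proportion correct = 5/8
IES = 440.6000 / (5/8) = 704.960 ms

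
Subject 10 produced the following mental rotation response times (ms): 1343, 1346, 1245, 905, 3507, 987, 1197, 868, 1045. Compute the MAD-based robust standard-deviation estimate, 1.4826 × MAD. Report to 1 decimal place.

Sorted: 868, 905, 987, 1045, 1197, 1245, 1343, 1346, 3507 → median = 1197
|x − 1197| sorted: 0, 48, 146, 149, 152, 210, 292, 329, 2310 → MAD = 152
Robust SD ≈ 1.4826 × 152 = 225.355

225.4 ms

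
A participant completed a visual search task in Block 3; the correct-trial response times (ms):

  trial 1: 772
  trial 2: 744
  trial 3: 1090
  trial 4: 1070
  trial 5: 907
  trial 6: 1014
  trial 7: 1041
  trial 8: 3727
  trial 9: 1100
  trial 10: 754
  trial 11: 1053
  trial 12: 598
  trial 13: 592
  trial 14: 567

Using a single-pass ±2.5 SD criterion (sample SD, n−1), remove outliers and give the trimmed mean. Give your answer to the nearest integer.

869 ms

n = 14, ΣRT = 15029, M = 1073.500
Σ(x−M)² = 8090825.50; s = √(8090825.50/13) = 788.905
Cutoffs: 1073.500 ± 2.5·788.905 → [-898.8, 3045.8]
Outside: 3727 → excluded.
Retained (n=13): Σ = 11302, mean = 11302/13 = 869.385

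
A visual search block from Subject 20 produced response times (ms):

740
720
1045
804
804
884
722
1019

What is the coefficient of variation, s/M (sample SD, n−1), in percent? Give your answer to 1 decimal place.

15.3%

n = 8, Σ = 6738, M = 842.2500
Σ(x−M)² = 116877.500; s = √(116877.500/7) = 129.2160
CV = 129.2160 / 842.2500 = 0.15342 = 15.342%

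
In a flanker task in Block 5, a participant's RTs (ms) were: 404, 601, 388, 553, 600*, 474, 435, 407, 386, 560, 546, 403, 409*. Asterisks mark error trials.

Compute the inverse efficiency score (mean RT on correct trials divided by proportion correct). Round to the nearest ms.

554 ms

Correct trials (n=11): 404, 601, 388, 553, 474, 435, 407, 386, 560, 546, 403
Mean correct RT = 5157/11 = 468.8182 ms
Proportion correct = 11/13
IES = 468.8182 / (11/13) = 554.058 ms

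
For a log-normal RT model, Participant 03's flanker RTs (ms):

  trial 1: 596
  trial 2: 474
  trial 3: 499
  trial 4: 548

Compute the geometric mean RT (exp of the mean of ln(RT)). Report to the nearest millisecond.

ln(RT): 6.3902, 6.1612, 6.2126, 6.3063
Mean ln(RT) = 25.0703/4 = 6.26758
Geometric mean = exp(6.26758) = 527.20 ms

527 ms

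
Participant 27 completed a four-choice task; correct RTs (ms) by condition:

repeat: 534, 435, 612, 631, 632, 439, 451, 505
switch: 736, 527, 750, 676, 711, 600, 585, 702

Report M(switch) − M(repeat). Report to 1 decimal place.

131.0 ms

M(repeat) = 4239/8 = 529.875
M(switch) = 5287/8 = 660.875
Difference = 660.875 − 529.875 = 131.000 ms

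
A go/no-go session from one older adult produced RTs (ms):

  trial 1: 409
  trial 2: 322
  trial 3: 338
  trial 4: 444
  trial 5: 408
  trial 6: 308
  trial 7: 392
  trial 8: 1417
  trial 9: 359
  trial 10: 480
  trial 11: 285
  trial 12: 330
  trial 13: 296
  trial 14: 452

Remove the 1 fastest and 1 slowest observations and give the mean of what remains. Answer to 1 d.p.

378.2 ms

Sorted: 285, 296, 308, 322, 330, 338, 359, 392, 408, 409, 444, 452, 480, 1417
Drop lowest 1 (285) and highest 1 (1417)
Remaining (n=12): Σ = 4538, mean = 4538/12 = 378.167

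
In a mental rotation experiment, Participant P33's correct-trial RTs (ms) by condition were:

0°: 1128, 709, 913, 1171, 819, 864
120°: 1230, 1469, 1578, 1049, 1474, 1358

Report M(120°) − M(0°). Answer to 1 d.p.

M(0°) = 5604/6 = 934.000
M(120°) = 8158/6 = 1359.667
Difference = 1359.667 − 934.000 = 425.667 ms

425.7 ms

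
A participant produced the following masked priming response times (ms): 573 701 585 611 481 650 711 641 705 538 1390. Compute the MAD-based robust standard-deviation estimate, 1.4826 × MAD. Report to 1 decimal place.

Sorted: 481, 538, 573, 585, 611, 641, 650, 701, 705, 711, 1390 → median = 641
|x − 641| sorted: 0, 9, 30, 56, 60, 64, 68, 70, 103, 160, 749 → MAD = 64
Robust SD ≈ 1.4826 × 64 = 94.886

94.9 ms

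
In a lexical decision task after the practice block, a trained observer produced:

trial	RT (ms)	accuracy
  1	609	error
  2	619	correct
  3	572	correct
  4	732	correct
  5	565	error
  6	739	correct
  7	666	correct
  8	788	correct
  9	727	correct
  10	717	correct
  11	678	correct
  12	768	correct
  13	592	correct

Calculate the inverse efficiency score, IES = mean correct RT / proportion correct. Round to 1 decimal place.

Correct trials (n=11): 619, 572, 732, 739, 666, 788, 727, 717, 678, 768, 592
Mean correct RT = 7598/11 = 690.7273 ms
Proportion correct = 11/13
IES = 690.7273 / (11/13) = 816.314 ms

816.3 ms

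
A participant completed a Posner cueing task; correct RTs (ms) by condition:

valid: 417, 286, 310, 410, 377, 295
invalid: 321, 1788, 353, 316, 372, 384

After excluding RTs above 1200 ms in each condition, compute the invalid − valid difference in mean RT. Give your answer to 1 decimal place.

0.0 ms

invalid: exclude 1788
M(valid) = 2095/6 = 349.167
M(invalid) = 1746/5 = 349.200
Difference = 349.200 − 349.167 = 0.033 ms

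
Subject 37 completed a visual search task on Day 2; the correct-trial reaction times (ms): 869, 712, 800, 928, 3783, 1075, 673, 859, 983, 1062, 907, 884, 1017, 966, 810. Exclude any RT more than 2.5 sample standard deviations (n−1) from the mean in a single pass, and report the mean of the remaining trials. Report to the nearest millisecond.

n = 15, ΣRT = 16328, M = 1088.533
Σ(x−M)² = 7969023.73; s = √(7969023.73/14) = 754.464
Cutoffs: 1088.533 ± 2.5·754.464 → [-797.6, 2974.7]
Outside: 3783 → excluded.
Retained (n=14): Σ = 12545, mean = 12545/14 = 896.071

896 ms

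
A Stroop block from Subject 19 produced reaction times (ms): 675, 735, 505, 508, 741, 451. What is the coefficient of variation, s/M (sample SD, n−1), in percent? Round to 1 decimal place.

n = 6, Σ = 3615, M = 602.5000
Σ(x−M)² = 83383.500; s = √(83383.500/5) = 129.1383
CV = 129.1383 / 602.5000 = 0.21434 = 21.434%

21.4%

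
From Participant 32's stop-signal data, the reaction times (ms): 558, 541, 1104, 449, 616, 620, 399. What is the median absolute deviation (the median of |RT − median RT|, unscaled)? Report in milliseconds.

Sorted: 399, 449, 541, 558, 616, 620, 1104 → median = 558
|x − 558|: 0, 17, 546, 109, 58, 62, 159
Sorted deviations: 0, 17, 58, 62, 109, 159, 546 → MAD = 62

62 ms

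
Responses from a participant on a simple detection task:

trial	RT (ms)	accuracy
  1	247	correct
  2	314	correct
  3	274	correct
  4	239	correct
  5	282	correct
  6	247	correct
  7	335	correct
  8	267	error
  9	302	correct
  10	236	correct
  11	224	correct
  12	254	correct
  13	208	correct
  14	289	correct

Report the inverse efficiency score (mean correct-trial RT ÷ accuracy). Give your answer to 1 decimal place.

Correct trials (n=13): 247, 314, 274, 239, 282, 247, 335, 302, 236, 224, 254, 208, 289
Mean correct RT = 3451/13 = 265.4615 ms
Proportion correct = 13/14
IES = 265.4615 / (13/14) = 285.882 ms

285.9 ms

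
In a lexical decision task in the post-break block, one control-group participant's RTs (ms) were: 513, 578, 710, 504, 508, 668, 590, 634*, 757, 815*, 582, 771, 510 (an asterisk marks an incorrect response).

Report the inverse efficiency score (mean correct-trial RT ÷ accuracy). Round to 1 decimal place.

Correct trials (n=11): 513, 578, 710, 504, 508, 668, 590, 757, 582, 771, 510
Mean correct RT = 6691/11 = 608.2727 ms
Proportion correct = 11/13
IES = 608.2727 / (11/13) = 718.868 ms

718.9 ms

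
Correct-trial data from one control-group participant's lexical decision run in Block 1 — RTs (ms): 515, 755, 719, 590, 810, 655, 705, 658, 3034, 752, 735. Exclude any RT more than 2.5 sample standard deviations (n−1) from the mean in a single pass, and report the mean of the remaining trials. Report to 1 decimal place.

n = 11, ΣRT = 9928, M = 902.545
Σ(x−M)² = 5065838.73; s = √(5065838.73/10) = 711.747
Cutoffs: 902.545 ± 2.5·711.747 → [-876.8, 2681.9]
Outside: 3034 → excluded.
Retained (n=10): Σ = 6894, mean = 6894/10 = 689.400

689.4 ms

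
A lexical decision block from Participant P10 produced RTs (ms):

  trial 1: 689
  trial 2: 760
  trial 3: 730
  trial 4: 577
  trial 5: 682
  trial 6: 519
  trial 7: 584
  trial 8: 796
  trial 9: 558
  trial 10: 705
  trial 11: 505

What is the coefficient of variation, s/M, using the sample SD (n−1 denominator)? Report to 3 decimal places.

0.156

n = 11, Σ = 7105, M = 645.9091
Σ(x−M)² = 101536.909; s = √(101536.909/10) = 100.7655
CV = 100.7655 / 645.9091 = 0.15601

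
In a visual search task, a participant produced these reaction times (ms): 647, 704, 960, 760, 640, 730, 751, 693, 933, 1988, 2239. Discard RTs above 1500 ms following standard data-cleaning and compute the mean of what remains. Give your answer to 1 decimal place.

Excluded: 1988, 2239
Retained (n=9): Σ = 6818
Mean = 6818/9 = 757.5556

757.6 ms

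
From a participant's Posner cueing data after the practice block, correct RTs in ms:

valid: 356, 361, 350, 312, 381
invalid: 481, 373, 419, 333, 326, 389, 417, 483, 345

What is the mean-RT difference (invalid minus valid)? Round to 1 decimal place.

44.2 ms

M(valid) = 1760/5 = 352.000
M(invalid) = 3566/9 = 396.222
Difference = 396.222 − 352.000 = 44.222 ms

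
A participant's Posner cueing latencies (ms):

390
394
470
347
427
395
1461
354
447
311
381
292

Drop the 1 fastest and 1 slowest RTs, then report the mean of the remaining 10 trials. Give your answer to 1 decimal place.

391.6 ms

Sorted: 292, 311, 347, 354, 381, 390, 394, 395, 427, 447, 470, 1461
Drop lowest 1 (292) and highest 1 (1461)
Remaining (n=10): Σ = 3916, mean = 3916/10 = 391.600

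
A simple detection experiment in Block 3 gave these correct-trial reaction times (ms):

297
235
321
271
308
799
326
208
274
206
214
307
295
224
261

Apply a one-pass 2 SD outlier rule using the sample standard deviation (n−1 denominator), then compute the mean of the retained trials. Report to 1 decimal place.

267.6 ms

n = 15, ΣRT = 4546, M = 303.067
Σ(x−M)² = 287858.93; s = √(287858.93/14) = 143.392
Cutoffs: 303.067 ± 2·143.392 → [16.3, 589.9]
Outside: 799 → excluded.
Retained (n=14): Σ = 3747, mean = 3747/14 = 267.643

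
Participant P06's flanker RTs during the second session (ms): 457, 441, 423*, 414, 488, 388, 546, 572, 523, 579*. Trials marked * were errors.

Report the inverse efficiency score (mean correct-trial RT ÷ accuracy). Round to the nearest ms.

Correct trials (n=8): 457, 441, 414, 488, 388, 546, 572, 523
Mean correct RT = 3829/8 = 478.6250 ms
Proportion correct = 8/10
IES = 478.6250 / (8/10) = 598.281 ms

598 ms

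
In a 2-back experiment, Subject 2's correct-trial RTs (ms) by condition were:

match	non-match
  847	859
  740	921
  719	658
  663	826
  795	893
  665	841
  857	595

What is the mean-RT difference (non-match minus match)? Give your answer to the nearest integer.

44 ms

M(match) = 5286/7 = 755.143
M(non-match) = 5593/7 = 799.000
Difference = 799.000 − 755.143 = 43.857 ms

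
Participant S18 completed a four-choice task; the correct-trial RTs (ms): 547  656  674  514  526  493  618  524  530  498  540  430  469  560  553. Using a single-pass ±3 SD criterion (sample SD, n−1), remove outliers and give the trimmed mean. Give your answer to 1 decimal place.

542.1 ms

n = 15, ΣRT = 8132, M = 542.133
Σ(x−M)² = 60387.73; s = √(60387.73/14) = 65.677
Cutoffs: 542.133 ± 3·65.677 → [345.1, 739.2]
No RTs fall outside the cutoffs; all 15 retained. Mean = 8132/15 = 542.133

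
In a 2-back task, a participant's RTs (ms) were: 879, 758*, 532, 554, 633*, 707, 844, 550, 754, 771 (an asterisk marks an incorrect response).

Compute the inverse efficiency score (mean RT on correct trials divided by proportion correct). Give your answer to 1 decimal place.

Correct trials (n=8): 879, 532, 554, 707, 844, 550, 754, 771
Mean correct RT = 5591/8 = 698.8750 ms
Proportion correct = 8/10
IES = 698.8750 / (8/10) = 873.594 ms

873.6 ms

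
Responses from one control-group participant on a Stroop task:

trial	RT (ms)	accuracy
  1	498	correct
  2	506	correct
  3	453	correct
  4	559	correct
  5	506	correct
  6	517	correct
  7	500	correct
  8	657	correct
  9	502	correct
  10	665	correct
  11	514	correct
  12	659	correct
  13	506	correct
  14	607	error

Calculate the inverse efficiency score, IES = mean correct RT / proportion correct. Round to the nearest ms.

583 ms

Correct trials (n=13): 498, 506, 453, 559, 506, 517, 500, 657, 502, 665, 514, 659, 506
Mean correct RT = 7042/13 = 541.6923 ms
Proportion correct = 13/14
IES = 541.6923 / (13/14) = 583.361 ms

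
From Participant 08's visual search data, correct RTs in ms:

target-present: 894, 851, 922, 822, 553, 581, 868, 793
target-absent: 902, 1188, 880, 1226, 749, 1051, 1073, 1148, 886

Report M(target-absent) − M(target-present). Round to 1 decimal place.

M(target-present) = 6284/8 = 785.500
M(target-absent) = 9103/9 = 1011.444
Difference = 1011.444 − 785.500 = 225.944 ms

225.9 ms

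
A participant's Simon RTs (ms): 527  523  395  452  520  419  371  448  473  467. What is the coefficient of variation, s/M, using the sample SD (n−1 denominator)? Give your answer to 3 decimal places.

n = 10, Σ = 4595, M = 459.5000
Σ(x−M)² = 26308.500; s = √(26308.500/9) = 54.0663
CV = 54.0663 / 459.5000 = 0.11766

0.118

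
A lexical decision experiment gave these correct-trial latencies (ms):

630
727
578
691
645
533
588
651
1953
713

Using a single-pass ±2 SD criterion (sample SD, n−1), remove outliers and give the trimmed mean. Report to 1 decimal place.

n = 10, ΣRT = 7709, M = 770.900
Σ(x−M)² = 1586362.90; s = √(1586362.90/9) = 419.836
Cutoffs: 770.900 ± 2·419.836 → [-68.8, 1610.6]
Outside: 1953 → excluded.
Retained (n=9): Σ = 5756, mean = 5756/9 = 639.556

639.6 ms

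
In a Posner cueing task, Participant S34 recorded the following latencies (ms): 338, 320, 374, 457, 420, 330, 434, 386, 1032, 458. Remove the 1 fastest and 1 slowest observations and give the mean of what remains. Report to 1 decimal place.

399.6 ms

Sorted: 320, 330, 338, 374, 386, 420, 434, 457, 458, 1032
Drop lowest 1 (320) and highest 1 (1032)
Remaining (n=8): Σ = 3197, mean = 3197/8 = 399.625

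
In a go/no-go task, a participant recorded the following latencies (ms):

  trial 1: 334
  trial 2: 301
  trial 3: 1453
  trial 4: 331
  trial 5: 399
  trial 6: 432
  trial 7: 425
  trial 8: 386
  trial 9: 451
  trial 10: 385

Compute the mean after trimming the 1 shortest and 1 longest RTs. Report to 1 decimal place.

392.9 ms

Sorted: 301, 331, 334, 385, 386, 399, 425, 432, 451, 1453
Drop lowest 1 (301) and highest 1 (1453)
Remaining (n=8): Σ = 3143, mean = 3143/8 = 392.875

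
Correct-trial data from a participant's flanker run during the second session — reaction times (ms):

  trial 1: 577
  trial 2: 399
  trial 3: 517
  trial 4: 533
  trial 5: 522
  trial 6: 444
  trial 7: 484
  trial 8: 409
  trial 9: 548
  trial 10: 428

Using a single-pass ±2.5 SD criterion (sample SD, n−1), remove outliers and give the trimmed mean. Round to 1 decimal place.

486.1 ms

n = 10, ΣRT = 4861, M = 486.100
Σ(x−M)² = 35220.90; s = √(35220.90/9) = 62.557
Cutoffs: 486.100 ± 2.5·62.557 → [329.7, 642.5]
No RTs fall outside the cutoffs; all 10 retained. Mean = 4861/10 = 486.100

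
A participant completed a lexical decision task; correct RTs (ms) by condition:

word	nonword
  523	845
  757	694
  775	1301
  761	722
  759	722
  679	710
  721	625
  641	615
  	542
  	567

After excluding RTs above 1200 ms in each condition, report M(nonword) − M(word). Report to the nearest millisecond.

nonword: exclude 1301
M(word) = 5616/8 = 702.000
M(nonword) = 6042/9 = 671.333
Difference = 671.333 − 702.000 = -30.667 ms

-31 ms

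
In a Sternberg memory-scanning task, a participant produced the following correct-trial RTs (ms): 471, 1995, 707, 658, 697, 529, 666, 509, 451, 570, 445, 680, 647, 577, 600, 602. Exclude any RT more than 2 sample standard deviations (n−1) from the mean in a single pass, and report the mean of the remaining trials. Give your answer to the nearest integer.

587 ms

n = 16, ΣRT = 10804, M = 675.250
Σ(x−M)² = 1970233.00; s = √(1970233.00/15) = 362.421
Cutoffs: 675.250 ± 2·362.421 → [-49.6, 1400.1]
Outside: 1995 → excluded.
Retained (n=15): Σ = 8809, mean = 8809/15 = 587.267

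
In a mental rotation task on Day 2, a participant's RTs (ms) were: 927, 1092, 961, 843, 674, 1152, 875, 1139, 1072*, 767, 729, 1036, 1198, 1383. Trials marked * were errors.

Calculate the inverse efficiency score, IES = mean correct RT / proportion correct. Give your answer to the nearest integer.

Correct trials (n=13): 927, 1092, 961, 843, 674, 1152, 875, 1139, 767, 729, 1036, 1198, 1383
Mean correct RT = 12776/13 = 982.7692 ms
Proportion correct = 13/14
IES = 982.7692 / (13/14) = 1058.367 ms

1058 ms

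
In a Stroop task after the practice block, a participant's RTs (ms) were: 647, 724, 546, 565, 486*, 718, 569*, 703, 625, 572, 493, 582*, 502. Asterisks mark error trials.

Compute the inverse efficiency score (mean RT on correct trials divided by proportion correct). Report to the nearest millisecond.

Correct trials (n=10): 647, 724, 546, 565, 718, 703, 625, 572, 493, 502
Mean correct RT = 6095/10 = 609.5000 ms
Proportion correct = 10/13
IES = 609.5000 / (10/13) = 792.350 ms

792 ms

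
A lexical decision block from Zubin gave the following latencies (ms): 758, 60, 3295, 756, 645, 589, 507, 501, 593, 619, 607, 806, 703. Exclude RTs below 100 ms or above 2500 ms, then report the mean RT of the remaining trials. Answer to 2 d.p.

Excluded: 60, 3295
Retained (n=11): Σ = 7084
Mean = 7084/11 = 644.0000

644.00 ms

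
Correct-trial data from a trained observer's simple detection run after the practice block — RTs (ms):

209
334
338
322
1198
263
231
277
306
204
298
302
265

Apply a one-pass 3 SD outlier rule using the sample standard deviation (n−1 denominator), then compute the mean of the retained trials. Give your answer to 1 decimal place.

279.1 ms

n = 13, ΣRT = 4547, M = 349.769
Σ(x−M)² = 802712.31; s = √(802712.31/12) = 258.636
Cutoffs: 349.769 ± 3·258.636 → [-426.1, 1125.7]
Outside: 1198 → excluded.
Retained (n=12): Σ = 3349, mean = 3349/12 = 279.083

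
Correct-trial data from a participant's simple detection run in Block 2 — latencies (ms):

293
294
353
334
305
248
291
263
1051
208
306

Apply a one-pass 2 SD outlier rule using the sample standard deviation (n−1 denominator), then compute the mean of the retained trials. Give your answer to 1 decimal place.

289.5 ms

n = 11, ΣRT = 3946, M = 358.727
Σ(x−M)² = 542792.18; s = √(542792.18/10) = 232.979
Cutoffs: 358.727 ± 2·232.979 → [-107.2, 824.7]
Outside: 1051 → excluded.
Retained (n=10): Σ = 2895, mean = 2895/10 = 289.500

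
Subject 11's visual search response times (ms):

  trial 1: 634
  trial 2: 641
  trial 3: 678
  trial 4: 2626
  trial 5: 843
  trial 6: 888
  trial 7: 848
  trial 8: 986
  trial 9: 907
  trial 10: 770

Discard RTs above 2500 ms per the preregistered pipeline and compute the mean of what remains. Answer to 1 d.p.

799.4 ms

Excluded: 2626
Retained (n=9): Σ = 7195
Mean = 7195/9 = 799.4444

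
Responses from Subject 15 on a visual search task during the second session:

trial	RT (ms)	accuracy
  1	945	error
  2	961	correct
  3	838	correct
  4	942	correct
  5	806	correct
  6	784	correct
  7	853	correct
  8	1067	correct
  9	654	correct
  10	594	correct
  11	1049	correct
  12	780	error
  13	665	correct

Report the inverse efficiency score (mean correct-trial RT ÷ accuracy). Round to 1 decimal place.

989.8 ms

Correct trials (n=11): 961, 838, 942, 806, 784, 853, 1067, 654, 594, 1049, 665
Mean correct RT = 9213/11 = 837.5455 ms
Proportion correct = 11/13
IES = 837.5455 / (11/13) = 989.826 ms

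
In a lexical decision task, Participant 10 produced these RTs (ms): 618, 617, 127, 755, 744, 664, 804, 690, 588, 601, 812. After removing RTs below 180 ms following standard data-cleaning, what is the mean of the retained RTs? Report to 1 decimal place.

689.3 ms

Excluded: 127
Retained (n=10): Σ = 6893
Mean = 6893/10 = 689.3000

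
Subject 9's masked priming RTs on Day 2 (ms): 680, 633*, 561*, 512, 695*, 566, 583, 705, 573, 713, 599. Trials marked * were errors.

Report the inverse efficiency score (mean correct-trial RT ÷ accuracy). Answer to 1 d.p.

847.5 ms

Correct trials (n=8): 680, 512, 566, 583, 705, 573, 713, 599
Mean correct RT = 4931/8 = 616.3750 ms
Proportion correct = 8/11
IES = 616.3750 / (8/11) = 847.516 ms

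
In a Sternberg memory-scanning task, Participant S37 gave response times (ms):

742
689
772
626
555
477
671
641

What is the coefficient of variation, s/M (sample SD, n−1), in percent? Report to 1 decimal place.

14.9%

n = 8, Σ = 5173, M = 646.6250
Σ(x−M)² = 64829.875; s = √(64829.875/7) = 96.2362
CV = 96.2362 / 646.6250 = 0.14883 = 14.883%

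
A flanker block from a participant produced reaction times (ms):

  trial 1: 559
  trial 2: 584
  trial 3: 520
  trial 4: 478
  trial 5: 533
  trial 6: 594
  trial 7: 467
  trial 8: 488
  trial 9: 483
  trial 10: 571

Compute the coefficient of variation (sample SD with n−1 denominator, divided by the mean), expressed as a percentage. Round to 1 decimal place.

n = 10, Σ = 5277, M = 527.7000
Σ(x−M)² = 20236.100; s = √(20236.100/9) = 47.4179
CV = 47.4179 / 527.7000 = 0.08986 = 8.986%

9.0%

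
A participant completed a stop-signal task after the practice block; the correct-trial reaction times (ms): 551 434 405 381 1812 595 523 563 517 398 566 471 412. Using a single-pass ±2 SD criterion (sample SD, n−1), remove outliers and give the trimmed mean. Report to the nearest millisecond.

485 ms

n = 13, ΣRT = 7628, M = 586.769
Σ(x−M)² = 1690768.31; s = √(1690768.31/12) = 375.363
Cutoffs: 586.769 ± 2·375.363 → [-164.0, 1337.5]
Outside: 1812 → excluded.
Retained (n=12): Σ = 5816, mean = 5816/12 = 484.667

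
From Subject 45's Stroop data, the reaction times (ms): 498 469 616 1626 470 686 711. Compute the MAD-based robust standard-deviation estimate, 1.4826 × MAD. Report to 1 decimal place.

174.9 ms

Sorted: 469, 470, 498, 616, 686, 711, 1626 → median = 616
|x − 616| sorted: 0, 70, 95, 118, 146, 147, 1010 → MAD = 118
Robust SD ≈ 1.4826 × 118 = 174.947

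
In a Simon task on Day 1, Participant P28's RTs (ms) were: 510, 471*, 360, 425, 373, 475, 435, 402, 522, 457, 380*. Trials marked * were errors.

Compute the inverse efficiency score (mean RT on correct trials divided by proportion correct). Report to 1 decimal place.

Correct trials (n=9): 510, 360, 425, 373, 475, 435, 402, 522, 457
Mean correct RT = 3959/9 = 439.8889 ms
Proportion correct = 9/11
IES = 439.8889 / (9/11) = 537.642 ms

537.6 ms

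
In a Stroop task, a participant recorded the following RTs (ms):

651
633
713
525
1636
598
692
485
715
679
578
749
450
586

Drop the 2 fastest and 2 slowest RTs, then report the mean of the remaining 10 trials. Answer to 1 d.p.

Sorted: 450, 485, 525, 578, 586, 598, 633, 651, 679, 692, 713, 715, 749, 1636
Drop lowest 2 (450, 485) and highest 2 (749, 1636)
Remaining (n=10): Σ = 6370, mean = 6370/10 = 637.000

637.0 ms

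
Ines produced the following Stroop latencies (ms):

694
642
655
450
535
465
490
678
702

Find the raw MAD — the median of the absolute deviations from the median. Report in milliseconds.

Sorted: 450, 465, 490, 535, 642, 655, 678, 694, 702 → median = 642
|x − 642|: 52, 0, 13, 192, 107, 177, 152, 36, 60
Sorted deviations: 0, 13, 36, 52, 60, 107, 152, 177, 192 → MAD = 60

60 ms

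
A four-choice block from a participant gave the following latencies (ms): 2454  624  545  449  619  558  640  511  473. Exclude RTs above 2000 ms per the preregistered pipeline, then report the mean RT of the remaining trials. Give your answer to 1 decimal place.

552.4 ms

Excluded: 2454
Retained (n=8): Σ = 4419
Mean = 4419/8 = 552.3750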